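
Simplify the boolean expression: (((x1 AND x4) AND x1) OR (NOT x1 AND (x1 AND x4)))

By distribution ((E AND v) OR (E AND NOT v) = E):
= (x1 AND x4)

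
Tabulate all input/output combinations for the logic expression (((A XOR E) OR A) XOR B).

B | E | A | Output
------------------
0 | 0 | 0 | 0
0 | 0 | 1 | 1
0 | 1 | 0 | 1
0 | 1 | 1 | 1
1 | 0 | 0 | 1
1 | 0 | 1 | 0
1 | 1 | 0 | 0
1 | 1 | 1 | 0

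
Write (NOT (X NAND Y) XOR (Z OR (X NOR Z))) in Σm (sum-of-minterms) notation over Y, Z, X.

Σm(0, 2, 3, 4, 5, 6) = (NOT Y AND NOT Z AND NOT X) OR (NOT Y AND Z AND NOT X) OR (NOT Y AND Z AND X) OR (Y AND NOT Z AND NOT X) OR (Y AND NOT Z AND X) OR (Y AND Z AND NOT X)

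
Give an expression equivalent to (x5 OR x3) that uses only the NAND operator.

((x5 NAND x5) NAND (x3 NAND x3))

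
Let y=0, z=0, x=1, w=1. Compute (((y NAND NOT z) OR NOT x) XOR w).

Substituting: (((0 NAND NOT 0) OR NOT 1) XOR 1)
= 0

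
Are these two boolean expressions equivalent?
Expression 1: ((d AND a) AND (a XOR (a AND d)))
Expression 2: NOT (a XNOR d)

No. Counterexample: with d=0, a=1, Expression 1 = 0 but Expression 2 = 1.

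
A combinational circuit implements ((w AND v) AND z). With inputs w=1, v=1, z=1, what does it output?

Substituting: ((1 AND 1) AND 1)
= 1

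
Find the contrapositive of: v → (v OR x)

Contrapositive: NOT (v OR x) → NOT v
Note: A statement and its contrapositive are logically equivalent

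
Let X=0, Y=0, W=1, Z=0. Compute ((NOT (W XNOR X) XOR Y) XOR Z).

Substituting: ((NOT (1 XNOR 0) XOR 0) XOR 0)
= 1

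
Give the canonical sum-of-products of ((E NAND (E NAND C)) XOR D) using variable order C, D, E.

Σm(0, 3, 4, 5) = (NOT C AND NOT D AND NOT E) OR (NOT C AND D AND E) OR (C AND NOT D AND NOT E) OR (C AND NOT D AND E)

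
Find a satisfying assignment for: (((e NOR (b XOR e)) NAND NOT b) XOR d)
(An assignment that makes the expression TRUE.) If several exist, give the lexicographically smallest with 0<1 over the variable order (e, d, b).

e=0, d=0, b=1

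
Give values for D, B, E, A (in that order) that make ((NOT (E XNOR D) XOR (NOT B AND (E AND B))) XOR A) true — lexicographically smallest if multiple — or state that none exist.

D=0, B=0, E=0, A=1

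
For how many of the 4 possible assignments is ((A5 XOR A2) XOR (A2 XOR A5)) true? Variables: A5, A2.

No assignment satisfies the expression.
Count: 0 out of 4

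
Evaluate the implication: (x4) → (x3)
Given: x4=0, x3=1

Antecedent (x4) = 0; consequent (x3) = 1.
0 → 1 = 1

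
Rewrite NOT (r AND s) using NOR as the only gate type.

(((r NOR r) NOR (s NOR s)) NOR ((r NOR r) NOR (s NOR s)))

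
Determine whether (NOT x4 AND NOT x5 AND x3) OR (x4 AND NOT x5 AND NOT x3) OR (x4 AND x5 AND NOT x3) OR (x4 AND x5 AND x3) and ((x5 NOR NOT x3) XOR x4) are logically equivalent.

Yes, they are equivalent — the two output columns agree on all 8 assignments:
x4 | x5 | x3 | Expression 1 | Expression 2
------------------------------------------
0 | 0 | 0 | 0 | 0
0 | 0 | 1 | 1 | 1
0 | 1 | 0 | 0 | 0
0 | 1 | 1 | 0 | 0
1 | 0 | 0 | 1 | 1
1 | 0 | 1 | 0 | 0
1 | 1 | 0 | 1 | 1
1 | 1 | 1 | 1 | 1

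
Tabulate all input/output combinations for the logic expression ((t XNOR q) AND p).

t | p | q | Output
------------------
0 | 0 | 0 | 0
0 | 0 | 1 | 0
0 | 1 | 0 | 1
0 | 1 | 1 | 0
1 | 0 | 0 | 0
1 | 0 | 1 | 0
1 | 1 | 0 | 0
1 | 1 | 1 | 1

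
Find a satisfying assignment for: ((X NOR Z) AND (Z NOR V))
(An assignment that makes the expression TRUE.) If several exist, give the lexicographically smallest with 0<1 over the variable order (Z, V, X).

Z=0, V=0, X=0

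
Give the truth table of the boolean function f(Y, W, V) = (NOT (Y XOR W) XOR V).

Y | W | V | Output
------------------
0 | 0 | 0 | 1
0 | 0 | 1 | 0
0 | 1 | 0 | 0
0 | 1 | 1 | 1
1 | 0 | 0 | 0
1 | 0 | 1 | 1
1 | 1 | 0 | 1
1 | 1 | 1 | 0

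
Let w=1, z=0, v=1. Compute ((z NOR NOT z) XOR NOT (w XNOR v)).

Substituting: ((0 NOR NOT 0) XOR NOT (1 XNOR 1))
= 0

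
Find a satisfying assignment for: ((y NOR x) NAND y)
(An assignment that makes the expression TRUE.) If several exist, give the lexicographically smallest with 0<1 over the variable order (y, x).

y=0, x=0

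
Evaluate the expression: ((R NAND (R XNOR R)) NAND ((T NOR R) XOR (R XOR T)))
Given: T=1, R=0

Substituting: ((0 NAND (0 XNOR 0)) NAND ((1 NOR 0) XOR (0 XOR 1)))
= 0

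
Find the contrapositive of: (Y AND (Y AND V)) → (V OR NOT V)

Contrapositive: NOT (V OR NOT V) → NOT (Y AND (Y AND V))
Note: A statement and its contrapositive are logically equivalent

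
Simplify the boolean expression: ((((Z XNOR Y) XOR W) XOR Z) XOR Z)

By XOR self-cancellation ((E XOR v) XOR v = E):
= ((Z XNOR Y) XOR W)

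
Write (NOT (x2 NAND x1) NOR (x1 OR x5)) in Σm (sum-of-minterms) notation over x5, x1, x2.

Σm(0, 1) = (NOT x5 AND NOT x1 AND NOT x2) OR (NOT x5 AND NOT x1 AND x2)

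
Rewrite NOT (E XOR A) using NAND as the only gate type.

(((E NAND (E NAND A)) NAND (A NAND (E NAND A))) NAND ((E NAND (E NAND A)) NAND (A NAND (E NAND A))))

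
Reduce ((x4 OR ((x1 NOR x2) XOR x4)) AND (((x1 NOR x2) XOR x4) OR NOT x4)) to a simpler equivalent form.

By distribution ((E OR v) AND (E OR NOT v) = E):
= ((x1 NOR x2) XOR x4)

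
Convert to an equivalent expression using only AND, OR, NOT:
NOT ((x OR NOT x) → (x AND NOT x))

(x OR NOT x) AND NOT (x AND NOT x)
(Negated implication: NOT(A → B) = A AND NOT B)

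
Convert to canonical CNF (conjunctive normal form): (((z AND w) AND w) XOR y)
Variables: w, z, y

(w OR z OR y) AND (w OR NOT z OR y) AND (NOT w OR z OR y) AND (NOT w OR NOT z OR NOT y)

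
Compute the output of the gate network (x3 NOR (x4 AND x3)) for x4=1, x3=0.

Substituting: (0 NOR (1 AND 0))
= 1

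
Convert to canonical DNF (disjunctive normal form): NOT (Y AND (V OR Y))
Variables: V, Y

(NOT V AND NOT Y) OR (V AND NOT Y)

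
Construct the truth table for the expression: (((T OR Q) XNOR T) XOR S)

S | T | Q | Output
------------------
0 | 0 | 0 | 1
0 | 0 | 1 | 0
0 | 1 | 0 | 1
0 | 1 | 1 | 1
1 | 0 | 0 | 0
1 | 0 | 1 | 1
1 | 1 | 0 | 0
1 | 1 | 1 | 0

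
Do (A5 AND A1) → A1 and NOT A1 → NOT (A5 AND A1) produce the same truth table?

Yes, Contrapositive is always equivalent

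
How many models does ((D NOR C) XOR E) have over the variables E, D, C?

Satisfying assignments: (0,0,0), (1,0,1), (1,1,0), (1,1,1)
Count: 4 out of 8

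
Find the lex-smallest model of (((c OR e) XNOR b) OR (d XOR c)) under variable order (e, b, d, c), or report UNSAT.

e=0, b=0, d=0, c=0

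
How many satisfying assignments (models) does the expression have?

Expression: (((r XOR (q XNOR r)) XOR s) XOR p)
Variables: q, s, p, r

Satisfying assignments: (0,0,0,0), (0,0,0,1), (0,1,1,0), (0,1,1,1), (1,0,1,0), (1,0,1,1), (1,1,0,0), (1,1,0,1)
Count: 8 out of 16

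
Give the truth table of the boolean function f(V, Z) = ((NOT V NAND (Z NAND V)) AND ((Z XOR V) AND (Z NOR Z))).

V | Z | Output
--------------
0 | 0 | 0
0 | 1 | 0
1 | 0 | 1
1 | 1 | 0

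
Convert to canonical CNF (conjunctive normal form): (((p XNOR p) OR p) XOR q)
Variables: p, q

(p OR NOT q) AND (NOT p OR NOT q)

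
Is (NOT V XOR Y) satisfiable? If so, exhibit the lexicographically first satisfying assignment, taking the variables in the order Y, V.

Y=0, V=0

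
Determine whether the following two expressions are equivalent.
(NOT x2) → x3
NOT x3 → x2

Yes, Contrapositive is always equivalent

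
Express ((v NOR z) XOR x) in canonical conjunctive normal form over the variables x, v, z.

(x OR v OR NOT z) AND (x OR NOT v OR z) AND (x OR NOT v OR NOT z) AND (NOT x OR v OR z)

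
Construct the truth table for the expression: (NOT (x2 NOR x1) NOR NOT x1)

x2 | x1 | Output
----------------
0 | 0 | 0
0 | 1 | 0
1 | 0 | 0
1 | 1 | 0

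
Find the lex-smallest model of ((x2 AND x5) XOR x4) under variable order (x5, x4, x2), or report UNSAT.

x5=0, x4=1, x2=0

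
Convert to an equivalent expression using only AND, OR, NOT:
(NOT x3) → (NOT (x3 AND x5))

x3 OR (NOT (x3 AND x5))
(Implication elimination: A → B = NOT A OR B)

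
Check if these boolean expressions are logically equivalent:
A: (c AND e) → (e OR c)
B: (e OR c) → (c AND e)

No, Converse is not equivalent to original (counterexample: e=0, c=1)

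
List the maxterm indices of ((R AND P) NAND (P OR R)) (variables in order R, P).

ΠM(3) = (NOT R OR NOT P)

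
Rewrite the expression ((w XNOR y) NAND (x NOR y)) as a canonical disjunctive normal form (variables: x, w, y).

(NOT x AND NOT w AND y) OR (NOT x AND w AND NOT y) OR (NOT x AND w AND y) OR (x AND NOT w AND NOT y) OR (x AND NOT w AND y) OR (x AND w AND NOT y) OR (x AND w AND y)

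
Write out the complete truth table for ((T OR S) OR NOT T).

S | T | Output
--------------
0 | 0 | 1
0 | 1 | 1
1 | 0 | 1
1 | 1 | 1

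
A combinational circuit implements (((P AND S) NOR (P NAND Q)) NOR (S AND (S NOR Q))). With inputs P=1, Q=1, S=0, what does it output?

Substituting: (((1 AND 0) NOR (1 NAND 1)) NOR (0 AND (0 NOR 1)))
= 0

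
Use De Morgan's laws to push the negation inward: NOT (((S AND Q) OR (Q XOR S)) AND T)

NOT ((S AND Q) OR (Q XOR S)) OR NOT T
De Morgan's: NOT(AND of terms) = OR of negations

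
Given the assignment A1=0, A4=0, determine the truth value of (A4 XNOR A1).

Substituting: (0 XNOR 0)
= 1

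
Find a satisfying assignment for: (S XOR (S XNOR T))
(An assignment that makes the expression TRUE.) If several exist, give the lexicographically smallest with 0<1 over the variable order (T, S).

T=0, S=0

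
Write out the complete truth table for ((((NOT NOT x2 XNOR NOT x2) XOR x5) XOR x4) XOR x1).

x5 | x4 | x2 | x1 | Output
--------------------------
0 | 0 | 0 | 0 | 0
0 | 0 | 0 | 1 | 1
0 | 0 | 1 | 0 | 0
0 | 0 | 1 | 1 | 1
0 | 1 | 0 | 0 | 1
0 | 1 | 0 | 1 | 0
0 | 1 | 1 | 0 | 1
0 | 1 | 1 | 1 | 0
1 | 0 | 0 | 0 | 1
1 | 0 | 0 | 1 | 0
1 | 0 | 1 | 0 | 1
1 | 0 | 1 | 1 | 0
1 | 1 | 0 | 0 | 0
1 | 1 | 0 | 1 | 1
1 | 1 | 1 | 0 | 0
1 | 1 | 1 | 1 | 1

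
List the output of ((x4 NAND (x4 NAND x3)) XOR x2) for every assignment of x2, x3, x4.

x2 | x3 | x4 | Output
---------------------
0 | 0 | 0 | 1
0 | 0 | 1 | 0
0 | 1 | 0 | 1
0 | 1 | 1 | 1
1 | 0 | 0 | 0
1 | 0 | 1 | 1
1 | 1 | 0 | 0
1 | 1 | 1 | 0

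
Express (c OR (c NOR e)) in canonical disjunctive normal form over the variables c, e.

(NOT c AND NOT e) OR (c AND NOT e) OR (c AND e)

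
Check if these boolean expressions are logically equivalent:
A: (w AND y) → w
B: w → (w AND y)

No, Converse is not equivalent to original (counterexample: w=1, y=0)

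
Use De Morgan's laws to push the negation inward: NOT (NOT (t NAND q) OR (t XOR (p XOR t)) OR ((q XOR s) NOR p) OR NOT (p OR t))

(t NAND q) AND NOT (t XOR (p XOR t)) AND NOT ((q XOR s) NOR p) AND (p OR t)
De Morgan's: NOT(OR of terms) = AND of negations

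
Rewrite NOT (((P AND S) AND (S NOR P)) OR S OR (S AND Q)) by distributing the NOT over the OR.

NOT ((P AND S) AND (S NOR P)) AND NOT S AND NOT (S AND Q)
De Morgan's: NOT(OR of terms) = AND of negations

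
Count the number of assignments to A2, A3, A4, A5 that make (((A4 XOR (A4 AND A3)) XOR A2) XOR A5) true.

Satisfying assignments: (0,0,0,1), (0,0,1,0), (0,1,0,1), (0,1,1,1), (1,0,0,0), (1,0,1,1), (1,1,0,0), (1,1,1,0)
Count: 8 out of 16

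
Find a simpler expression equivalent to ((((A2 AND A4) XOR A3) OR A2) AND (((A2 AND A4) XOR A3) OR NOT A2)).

By distribution ((E OR v) AND (E OR NOT v) = E):
= ((A2 AND A4) XOR A3)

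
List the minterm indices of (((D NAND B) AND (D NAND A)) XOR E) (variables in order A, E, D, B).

Σm(0, 1, 2, 7, 8, 9, 14, 15) = (NOT A AND NOT E AND NOT D AND NOT B) OR (NOT A AND NOT E AND NOT D AND B) OR (NOT A AND NOT E AND D AND NOT B) OR (NOT A AND E AND D AND B) OR (A AND NOT E AND NOT D AND NOT B) OR (A AND NOT E AND NOT D AND B) OR (A AND E AND D AND NOT B) OR (A AND E AND D AND B)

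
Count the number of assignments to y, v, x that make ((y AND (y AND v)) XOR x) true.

Satisfying assignments: (0,0,1), (0,1,1), (1,0,1), (1,1,0)
Count: 4 out of 8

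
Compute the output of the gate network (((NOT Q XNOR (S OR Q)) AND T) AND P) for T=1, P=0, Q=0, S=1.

Substituting: (((NOT 0 XNOR (1 OR 0)) AND 1) AND 0)
= 0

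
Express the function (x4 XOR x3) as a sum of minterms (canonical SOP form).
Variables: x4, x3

Σm(1, 2) = (NOT x4 AND x3) OR (x4 AND NOT x3)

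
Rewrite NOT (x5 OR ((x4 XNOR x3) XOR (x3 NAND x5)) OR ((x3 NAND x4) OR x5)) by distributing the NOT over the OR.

NOT x5 AND NOT ((x4 XNOR x3) XOR (x3 NAND x5)) AND NOT ((x3 NAND x4) OR x5)
De Morgan's: NOT(OR of terms) = AND of negations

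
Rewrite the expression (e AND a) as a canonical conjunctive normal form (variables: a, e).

(a OR e) AND (a OR NOT e) AND (NOT a OR e)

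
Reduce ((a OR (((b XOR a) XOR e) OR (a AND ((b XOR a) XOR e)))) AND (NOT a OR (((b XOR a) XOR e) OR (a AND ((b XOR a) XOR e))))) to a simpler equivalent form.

By distribution ((E OR v) AND (E OR NOT v) = E) then absorption (E OR (E AND v) = E):
= ((b XOR a) XOR e)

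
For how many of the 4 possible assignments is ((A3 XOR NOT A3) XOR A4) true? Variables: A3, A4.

Satisfying assignments: (0,0), (1,0)
Count: 2 out of 4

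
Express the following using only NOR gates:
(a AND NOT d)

((a NOR a) NOR ((d NOR d) NOR (d NOR d)))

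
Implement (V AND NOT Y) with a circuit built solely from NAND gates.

((V NAND (Y NAND Y)) NAND (V NAND (Y NAND Y)))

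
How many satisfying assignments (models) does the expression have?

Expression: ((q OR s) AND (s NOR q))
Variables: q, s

No assignment satisfies the expression.
Count: 0 out of 4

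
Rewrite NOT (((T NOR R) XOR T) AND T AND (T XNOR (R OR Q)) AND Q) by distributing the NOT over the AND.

NOT ((T NOR R) XOR T) OR NOT T OR NOT (T XNOR (R OR Q)) OR NOT Q
De Morgan's: NOT(AND of terms) = OR of negations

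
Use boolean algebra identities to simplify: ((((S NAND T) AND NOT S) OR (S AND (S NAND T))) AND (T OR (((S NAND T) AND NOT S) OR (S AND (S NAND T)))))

By absorption (E AND (E OR v) = E) then distribution ((E AND v) OR (E AND NOT v) = E):
= (S NAND T)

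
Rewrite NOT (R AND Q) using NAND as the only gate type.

(((R NAND Q) NAND (R NAND Q)) NAND ((R NAND Q) NAND (R NAND Q)))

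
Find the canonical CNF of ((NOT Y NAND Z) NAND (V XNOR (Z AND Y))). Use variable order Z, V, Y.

(Z OR V OR Y) AND (Z OR V OR NOT Y) AND (NOT Z OR NOT V OR NOT Y)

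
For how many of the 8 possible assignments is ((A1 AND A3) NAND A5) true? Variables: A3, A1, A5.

Satisfying assignments: (0,0,0), (0,0,1), (0,1,0), (0,1,1), (1,0,0), (1,0,1), (1,1,0)
Count: 7 out of 8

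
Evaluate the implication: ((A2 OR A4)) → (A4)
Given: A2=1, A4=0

Antecedent ((A2 OR A4)) = 1; consequent (A4) = 0.
1 → 0 = 0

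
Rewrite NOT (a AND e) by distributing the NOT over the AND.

NOT a OR NOT e
De Morgan's: NOT(AND of terms) = OR of negations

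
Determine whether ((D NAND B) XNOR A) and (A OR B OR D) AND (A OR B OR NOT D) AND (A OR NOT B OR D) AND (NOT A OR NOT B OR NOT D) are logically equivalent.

Yes, they are equivalent — the two output columns agree on all 8 assignments:
A | B | D | Expression 1 | Expression 2
---------------------------------------
0 | 0 | 0 | 0 | 0
0 | 0 | 1 | 0 | 0
0 | 1 | 0 | 0 | 0
0 | 1 | 1 | 1 | 1
1 | 0 | 0 | 1 | 1
1 | 0 | 1 | 1 | 1
1 | 1 | 0 | 1 | 1
1 | 1 | 1 | 0 | 0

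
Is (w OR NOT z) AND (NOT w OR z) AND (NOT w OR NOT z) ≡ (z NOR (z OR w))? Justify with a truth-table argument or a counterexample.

Yes, they are equivalent — the two output columns agree on all 4 assignments:
w | z | Expression 1 | Expression 2
-----------------------------------
0 | 0 | 1 | 1
0 | 1 | 0 | 0
1 | 0 | 0 | 0
1 | 1 | 0 | 0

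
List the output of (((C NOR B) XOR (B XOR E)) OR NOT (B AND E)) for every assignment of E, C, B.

E | C | B | Output
------------------
0 | 0 | 0 | 1
0 | 0 | 1 | 1
0 | 1 | 0 | 1
0 | 1 | 1 | 1
1 | 0 | 0 | 1
1 | 0 | 1 | 0
1 | 1 | 0 | 1
1 | 1 | 1 | 0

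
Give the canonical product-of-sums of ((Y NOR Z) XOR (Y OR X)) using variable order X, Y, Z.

ΠM(1, 4) = (X OR Y OR NOT Z) AND (NOT X OR Y OR Z)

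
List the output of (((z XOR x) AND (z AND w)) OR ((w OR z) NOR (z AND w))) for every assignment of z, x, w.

z | x | w | Output
------------------
0 | 0 | 0 | 1
0 | 0 | 1 | 0
0 | 1 | 0 | 1
0 | 1 | 1 | 0
1 | 0 | 0 | 0
1 | 0 | 1 | 1
1 | 1 | 0 | 0
1 | 1 | 1 | 0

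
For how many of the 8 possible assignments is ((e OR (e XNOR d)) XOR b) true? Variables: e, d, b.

Satisfying assignments: (0,0,0), (0,1,1), (1,0,0), (1,1,0)
Count: 4 out of 8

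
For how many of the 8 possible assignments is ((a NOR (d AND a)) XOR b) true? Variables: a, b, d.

Satisfying assignments: (0,0,0), (0,0,1), (1,1,0), (1,1,1)
Count: 4 out of 8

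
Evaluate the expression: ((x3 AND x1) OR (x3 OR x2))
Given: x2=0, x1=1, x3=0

Substituting: ((0 AND 1) OR (0 OR 0))
= 0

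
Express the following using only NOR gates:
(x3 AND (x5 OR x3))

((x3 NOR x3) NOR (((x5 NOR x3) NOR (x5 NOR x3)) NOR ((x5 NOR x3) NOR (x5 NOR x3))))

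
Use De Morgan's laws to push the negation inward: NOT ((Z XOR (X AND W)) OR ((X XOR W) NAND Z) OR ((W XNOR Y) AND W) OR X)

NOT (Z XOR (X AND W)) AND NOT ((X XOR W) NAND Z) AND NOT ((W XNOR Y) AND W) AND NOT X
De Morgan's: NOT(OR of terms) = AND of negations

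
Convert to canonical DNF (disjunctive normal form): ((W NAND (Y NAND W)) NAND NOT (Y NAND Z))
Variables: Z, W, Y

(NOT Z AND NOT W AND NOT Y) OR (NOT Z AND NOT W AND Y) OR (NOT Z AND W AND NOT Y) OR (NOT Z AND W AND Y) OR (Z AND NOT W AND NOT Y) OR (Z AND W AND NOT Y)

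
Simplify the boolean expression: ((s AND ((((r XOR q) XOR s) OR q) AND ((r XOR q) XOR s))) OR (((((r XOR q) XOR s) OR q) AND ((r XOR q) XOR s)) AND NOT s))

By distribution ((E AND v) OR (E AND NOT v) = E) then absorption (E AND (E OR v) = E):
= ((r XOR q) XOR s)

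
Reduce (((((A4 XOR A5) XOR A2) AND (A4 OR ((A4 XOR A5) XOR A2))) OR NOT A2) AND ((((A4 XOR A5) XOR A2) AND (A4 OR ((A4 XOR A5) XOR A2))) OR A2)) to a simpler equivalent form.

By distribution ((E OR v) AND (E OR NOT v) = E) then absorption (E AND (E OR v) = E):
= ((A4 XOR A5) XOR A2)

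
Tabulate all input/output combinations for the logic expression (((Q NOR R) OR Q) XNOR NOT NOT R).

Q | R | Output
--------------
0 | 0 | 0
0 | 1 | 0
1 | 0 | 0
1 | 1 | 1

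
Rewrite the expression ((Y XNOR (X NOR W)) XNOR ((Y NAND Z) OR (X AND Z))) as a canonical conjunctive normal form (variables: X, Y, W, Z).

(X OR Y OR W OR Z) AND (X OR Y OR W OR NOT Z) AND (X OR NOT Y OR W OR NOT Z) AND (X OR NOT Y OR NOT W OR Z) AND (NOT X OR NOT Y OR W OR Z) AND (NOT X OR NOT Y OR W OR NOT Z) AND (NOT X OR NOT Y OR NOT W OR Z) AND (NOT X OR NOT Y OR NOT W OR NOT Z)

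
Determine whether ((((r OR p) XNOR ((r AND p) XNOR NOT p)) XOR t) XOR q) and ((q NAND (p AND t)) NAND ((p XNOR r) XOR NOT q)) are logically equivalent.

No. Counterexample: with r=0, t=0, q=0, p=1, Expression 1 = 1 but Expression 2 = 0.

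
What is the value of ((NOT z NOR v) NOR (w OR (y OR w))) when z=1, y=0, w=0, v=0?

Substituting: ((NOT 1 NOR 0) NOR (0 OR (0 OR 0)))
= 0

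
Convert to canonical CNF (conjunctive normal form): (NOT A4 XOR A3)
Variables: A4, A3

(A4 OR NOT A3) AND (NOT A4 OR A3)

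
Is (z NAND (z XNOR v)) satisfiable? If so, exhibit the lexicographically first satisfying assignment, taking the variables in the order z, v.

z=0, v=0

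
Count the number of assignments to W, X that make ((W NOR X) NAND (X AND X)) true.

Satisfying assignments: (0,0), (0,1), (1,0), (1,1)
Count: 4 out of 4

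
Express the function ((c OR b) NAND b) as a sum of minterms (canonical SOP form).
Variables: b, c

Σm(0, 1) = (NOT b AND NOT c) OR (NOT b AND c)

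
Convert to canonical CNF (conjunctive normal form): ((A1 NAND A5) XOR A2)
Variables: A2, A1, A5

(A2 OR NOT A1 OR NOT A5) AND (NOT A2 OR A1 OR A5) AND (NOT A2 OR A1 OR NOT A5) AND (NOT A2 OR NOT A1 OR A5)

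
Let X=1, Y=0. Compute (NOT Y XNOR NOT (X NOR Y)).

Substituting: (NOT 0 XNOR NOT (1 NOR 0))
= 1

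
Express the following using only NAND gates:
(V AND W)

((V NAND W) NAND (V NAND W))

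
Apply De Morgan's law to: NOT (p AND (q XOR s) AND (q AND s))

NOT p OR NOT (q XOR s) OR NOT (q AND s)
De Morgan's: NOT(AND of terms) = OR of negations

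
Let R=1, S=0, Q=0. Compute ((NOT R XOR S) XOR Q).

Substituting: ((NOT 1 XOR 0) XOR 0)
= 0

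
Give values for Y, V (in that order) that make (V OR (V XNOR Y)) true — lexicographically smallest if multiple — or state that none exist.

Y=0, V=0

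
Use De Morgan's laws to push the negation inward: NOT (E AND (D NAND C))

NOT E OR NOT (D NAND C)
De Morgan's: NOT(AND of terms) = OR of negations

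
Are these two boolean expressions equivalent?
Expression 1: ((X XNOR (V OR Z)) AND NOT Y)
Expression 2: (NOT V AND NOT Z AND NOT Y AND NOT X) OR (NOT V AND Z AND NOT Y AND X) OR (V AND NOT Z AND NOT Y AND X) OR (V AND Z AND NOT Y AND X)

Yes, they are equivalent — the two output columns agree on all 16 assignments:
V | Z | Y | X | Expression 1 | Expression 2
-------------------------------------------
0 | 0 | 0 | 0 | 1 | 1
0 | 0 | 0 | 1 | 0 | 0
0 | 0 | 1 | 0 | 0 | 0
0 | 0 | 1 | 1 | 0 | 0
0 | 1 | 0 | 0 | 0 | 0
0 | 1 | 0 | 1 | 1 | 1
0 | 1 | 1 | 0 | 0 | 0
0 | 1 | 1 | 1 | 0 | 0
1 | 0 | 0 | 0 | 0 | 0
1 | 0 | 0 | 1 | 1 | 1
1 | 0 | 1 | 0 | 0 | 0
1 | 0 | 1 | 1 | 0 | 0
1 | 1 | 0 | 0 | 0 | 0
1 | 1 | 0 | 1 | 1 | 1
1 | 1 | 1 | 0 | 0 | 0
1 | 1 | 1 | 1 | 0 | 0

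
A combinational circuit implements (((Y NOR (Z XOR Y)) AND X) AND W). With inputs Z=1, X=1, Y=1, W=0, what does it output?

Substituting: (((1 NOR (1 XOR 1)) AND 1) AND 0)
= 0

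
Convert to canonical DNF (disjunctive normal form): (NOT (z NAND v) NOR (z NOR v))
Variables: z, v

(NOT z AND v) OR (z AND NOT v)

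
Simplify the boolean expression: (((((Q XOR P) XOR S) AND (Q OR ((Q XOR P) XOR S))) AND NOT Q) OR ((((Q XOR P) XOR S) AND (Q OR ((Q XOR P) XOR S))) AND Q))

By distribution ((E AND v) OR (E AND NOT v) = E) then absorption (E AND (E OR v) = E):
= ((Q XOR P) XOR S)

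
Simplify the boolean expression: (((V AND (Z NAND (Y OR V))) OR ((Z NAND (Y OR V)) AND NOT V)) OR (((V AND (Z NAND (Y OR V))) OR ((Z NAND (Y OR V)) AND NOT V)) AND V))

By absorption (E OR (E AND v) = E) then distribution ((E AND v) OR (E AND NOT v) = E):
= (Z NAND (Y OR V))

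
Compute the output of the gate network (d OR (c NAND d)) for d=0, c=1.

Substituting: (0 OR (1 NAND 0))
= 1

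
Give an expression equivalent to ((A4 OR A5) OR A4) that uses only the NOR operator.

((((A4 NOR A5) NOR (A4 NOR A5)) NOR A4) NOR (((A4 NOR A5) NOR (A4 NOR A5)) NOR A4))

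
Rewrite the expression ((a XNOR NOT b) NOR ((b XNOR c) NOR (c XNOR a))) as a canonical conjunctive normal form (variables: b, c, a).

(b OR c OR NOT a) AND (b OR NOT c OR a) AND (b OR NOT c OR NOT a) AND (NOT b OR c OR a) AND (NOT b OR c OR NOT a) AND (NOT b OR NOT c OR a)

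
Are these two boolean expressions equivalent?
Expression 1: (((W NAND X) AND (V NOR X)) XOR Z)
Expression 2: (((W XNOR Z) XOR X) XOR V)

No. Counterexample: with V=0, W=1, Z=0, X=0, Expression 1 = 1 but Expression 2 = 0.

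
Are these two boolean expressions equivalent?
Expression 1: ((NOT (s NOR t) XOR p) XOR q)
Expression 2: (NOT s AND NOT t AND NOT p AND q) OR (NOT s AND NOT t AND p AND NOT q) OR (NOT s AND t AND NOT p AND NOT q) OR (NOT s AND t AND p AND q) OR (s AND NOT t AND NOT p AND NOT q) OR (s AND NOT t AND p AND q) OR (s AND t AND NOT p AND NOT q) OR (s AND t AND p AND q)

Yes, they are equivalent — the two output columns agree on all 16 assignments:
s | t | p | q | Expression 1 | Expression 2
-------------------------------------------
0 | 0 | 0 | 0 | 0 | 0
0 | 0 | 0 | 1 | 1 | 1
0 | 0 | 1 | 0 | 1 | 1
0 | 0 | 1 | 1 | 0 | 0
0 | 1 | 0 | 0 | 1 | 1
0 | 1 | 0 | 1 | 0 | 0
0 | 1 | 1 | 0 | 0 | 0
0 | 1 | 1 | 1 | 1 | 1
1 | 0 | 0 | 0 | 1 | 1
1 | 0 | 0 | 1 | 0 | 0
1 | 0 | 1 | 0 | 0 | 0
1 | 0 | 1 | 1 | 1 | 1
1 | 1 | 0 | 0 | 1 | 1
1 | 1 | 0 | 1 | 0 | 0
1 | 1 | 1 | 0 | 0 | 0
1 | 1 | 1 | 1 | 1 | 1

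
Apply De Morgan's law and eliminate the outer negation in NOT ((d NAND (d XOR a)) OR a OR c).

NOT (d NAND (d XOR a)) AND NOT a AND NOT c
De Morgan's: NOT(OR of terms) = AND of negations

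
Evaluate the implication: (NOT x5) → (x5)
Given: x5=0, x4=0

Antecedent (NOT x5) = 1; consequent (x5) = 0.
1 → 0 = 0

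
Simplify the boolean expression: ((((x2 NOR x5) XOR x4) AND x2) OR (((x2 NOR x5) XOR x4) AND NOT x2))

By distribution ((E AND v) OR (E AND NOT v) = E):
= ((x2 NOR x5) XOR x4)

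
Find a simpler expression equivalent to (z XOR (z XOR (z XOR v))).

By XOR self-cancellation ((E XOR v) XOR v = E):
= (z XOR v)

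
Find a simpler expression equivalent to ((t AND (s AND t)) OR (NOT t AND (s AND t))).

By distribution ((E AND v) OR (E AND NOT v) = E):
= (s AND t)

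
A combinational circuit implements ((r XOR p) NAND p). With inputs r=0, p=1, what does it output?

Substituting: ((0 XOR 1) NAND 1)
= 0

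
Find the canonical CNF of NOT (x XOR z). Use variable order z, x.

(z OR NOT x) AND (NOT z OR x)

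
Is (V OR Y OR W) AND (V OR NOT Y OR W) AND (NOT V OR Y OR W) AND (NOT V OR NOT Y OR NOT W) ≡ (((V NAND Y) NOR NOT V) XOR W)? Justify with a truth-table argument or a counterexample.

Yes, they are equivalent — the two output columns agree on all 8 assignments:
V | Y | W | Expression 1 | Expression 2
---------------------------------------
0 | 0 | 0 | 0 | 0
0 | 0 | 1 | 1 | 1
0 | 1 | 0 | 0 | 0
0 | 1 | 1 | 1 | 1
1 | 0 | 0 | 0 | 0
1 | 0 | 1 | 1 | 1
1 | 1 | 0 | 1 | 1
1 | 1 | 1 | 0 | 0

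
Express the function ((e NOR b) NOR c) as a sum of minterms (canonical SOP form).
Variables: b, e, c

Σm(2, 4, 6) = (NOT b AND e AND NOT c) OR (b AND NOT e AND NOT c) OR (b AND e AND NOT c)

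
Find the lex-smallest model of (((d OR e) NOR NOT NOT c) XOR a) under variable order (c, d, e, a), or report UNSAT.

c=0, d=0, e=0, a=0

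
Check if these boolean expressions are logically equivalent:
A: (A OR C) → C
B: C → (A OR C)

No, Converse is not equivalent to original (counterexample: C=0, A=1)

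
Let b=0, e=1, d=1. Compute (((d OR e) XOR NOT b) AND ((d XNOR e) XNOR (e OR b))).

Substituting: (((1 OR 1) XOR NOT 0) AND ((1 XNOR 1) XNOR (1 OR 0)))
= 0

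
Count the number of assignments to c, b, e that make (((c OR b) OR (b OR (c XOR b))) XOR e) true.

Satisfying assignments: (0,0,1), (0,1,0), (1,0,0), (1,1,0)
Count: 4 out of 8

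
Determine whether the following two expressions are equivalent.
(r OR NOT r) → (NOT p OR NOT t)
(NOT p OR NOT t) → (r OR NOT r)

No, Converse is not equivalent to original (counterexample: p=1, r=0, t=1)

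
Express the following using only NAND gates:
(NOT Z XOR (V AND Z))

(((Z NAND Z) NAND ((Z NAND Z) NAND ((V NAND Z) NAND (V NAND Z)))) NAND (((V NAND Z) NAND (V NAND Z)) NAND ((Z NAND Z) NAND ((V NAND Z) NAND (V NAND Z)))))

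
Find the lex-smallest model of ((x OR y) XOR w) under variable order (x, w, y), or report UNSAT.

x=0, w=0, y=1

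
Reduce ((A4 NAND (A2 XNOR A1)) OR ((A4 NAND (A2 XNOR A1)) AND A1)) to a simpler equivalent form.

By absorption (E OR (E AND v) = E):
= (A4 NAND (A2 XNOR A1))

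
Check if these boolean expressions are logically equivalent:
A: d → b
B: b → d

No, Converse is not equivalent to original (counterexample: c=0, b=0, d=1)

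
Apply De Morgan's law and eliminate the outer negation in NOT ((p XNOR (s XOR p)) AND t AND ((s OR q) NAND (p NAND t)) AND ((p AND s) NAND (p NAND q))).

NOT (p XNOR (s XOR p)) OR NOT t OR NOT ((s OR q) NAND (p NAND t)) OR NOT ((p AND s) NAND (p NAND q))
De Morgan's: NOT(AND of terms) = OR of negations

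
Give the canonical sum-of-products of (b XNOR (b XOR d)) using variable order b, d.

Σm(0, 2) = (NOT b AND NOT d) OR (b AND NOT d)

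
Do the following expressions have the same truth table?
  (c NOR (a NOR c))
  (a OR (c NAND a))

No. Counterexample: with a=0, c=0, Expression 1 = 0 but Expression 2 = 1.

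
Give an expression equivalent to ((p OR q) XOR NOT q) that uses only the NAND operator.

((((p NAND p) NAND (q NAND q)) NAND (((p NAND p) NAND (q NAND q)) NAND (q NAND q))) NAND ((q NAND q) NAND (((p NAND p) NAND (q NAND q)) NAND (q NAND q))))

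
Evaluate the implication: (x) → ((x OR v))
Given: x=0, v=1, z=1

Antecedent (x) = 0; consequent ((x OR v)) = 1.
0 → 1 = 1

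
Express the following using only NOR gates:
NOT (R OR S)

(((R NOR S) NOR (R NOR S)) NOR ((R NOR S) NOR (R NOR S)))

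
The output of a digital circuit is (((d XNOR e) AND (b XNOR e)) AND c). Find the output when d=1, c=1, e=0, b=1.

Substituting: (((1 XNOR 0) AND (1 XNOR 0)) AND 1)
= 0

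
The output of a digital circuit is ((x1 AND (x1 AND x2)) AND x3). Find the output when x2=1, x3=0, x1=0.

Substituting: ((0 AND (0 AND 1)) AND 0)
= 0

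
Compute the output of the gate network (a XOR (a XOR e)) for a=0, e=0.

Substituting: (0 XOR (0 XOR 0))
= 0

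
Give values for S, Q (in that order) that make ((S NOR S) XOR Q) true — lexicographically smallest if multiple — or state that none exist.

S=0, Q=0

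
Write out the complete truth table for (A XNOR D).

D | A | Output
--------------
0 | 0 | 1
0 | 1 | 0
1 | 0 | 0
1 | 1 | 1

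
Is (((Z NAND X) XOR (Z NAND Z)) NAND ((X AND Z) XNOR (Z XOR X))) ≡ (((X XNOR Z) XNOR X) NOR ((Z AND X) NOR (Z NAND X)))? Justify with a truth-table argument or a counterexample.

No. Counterexample: with Z=1, X=0, Expression 1 = 1 but Expression 2 = 0.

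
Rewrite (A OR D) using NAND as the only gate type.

((A NAND A) NAND (D NAND D))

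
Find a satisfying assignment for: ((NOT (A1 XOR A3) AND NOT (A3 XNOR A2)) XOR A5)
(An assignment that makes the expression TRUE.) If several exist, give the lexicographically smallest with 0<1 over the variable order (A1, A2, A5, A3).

A1=0, A2=0, A5=1, A3=0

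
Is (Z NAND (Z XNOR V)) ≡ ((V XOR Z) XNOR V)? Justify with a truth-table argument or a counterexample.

No. Counterexample: with V=0, Z=1, Expression 1 = 1 but Expression 2 = 0.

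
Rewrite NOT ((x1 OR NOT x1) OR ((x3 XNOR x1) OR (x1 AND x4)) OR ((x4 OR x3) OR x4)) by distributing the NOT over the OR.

NOT (x1 OR NOT x1) AND NOT ((x3 XNOR x1) OR (x1 AND x4)) AND NOT ((x4 OR x3) OR x4)
De Morgan's: NOT(OR of terms) = AND of negations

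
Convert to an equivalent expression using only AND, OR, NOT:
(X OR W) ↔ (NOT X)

((X OR W) AND (NOT X)) OR (NOT (X OR W) AND X)
(Biconditional = both true or both false)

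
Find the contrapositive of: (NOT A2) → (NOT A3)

Contrapositive: A3 → A2
Note: A statement and its contrapositive are logically equivalent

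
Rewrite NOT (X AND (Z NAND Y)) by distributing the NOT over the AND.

NOT X OR NOT (Z NAND Y)
De Morgan's: NOT(AND of terms) = OR of negations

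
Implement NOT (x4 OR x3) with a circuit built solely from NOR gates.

(((x4 NOR x3) NOR (x4 NOR x3)) NOR ((x4 NOR x3) NOR (x4 NOR x3)))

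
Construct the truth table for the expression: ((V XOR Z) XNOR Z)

V | Z | Output
--------------
0 | 0 | 1
0 | 1 | 1
1 | 0 | 0
1 | 1 | 0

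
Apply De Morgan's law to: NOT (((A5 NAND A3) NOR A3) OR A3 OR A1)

NOT ((A5 NAND A3) NOR A3) AND NOT A3 AND NOT A1
De Morgan's: NOT(OR of terms) = AND of negations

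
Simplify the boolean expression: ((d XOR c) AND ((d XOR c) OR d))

By absorption (E AND (E OR v) = E):
= (d XOR c)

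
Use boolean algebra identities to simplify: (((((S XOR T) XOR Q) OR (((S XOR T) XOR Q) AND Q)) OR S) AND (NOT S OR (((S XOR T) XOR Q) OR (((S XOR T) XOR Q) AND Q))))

By distribution ((E OR v) AND (E OR NOT v) = E) then absorption (E OR (E AND v) = E):
= ((S XOR T) XOR Q)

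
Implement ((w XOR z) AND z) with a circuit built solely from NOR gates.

((((((w NOR z) NOR (w NOR z)) NOR ((w NOR z) NOR (w NOR z))) NOR ((((w NOR w) NOR (z NOR z)) NOR ((w NOR w) NOR (z NOR z))) NOR (((w NOR w) NOR (z NOR z)) NOR ((w NOR w) NOR (z NOR z))))) NOR ((((w NOR z) NOR (w NOR z)) NOR ((w NOR z) NOR (w NOR z))) NOR ((((w NOR w) NOR (z NOR z)) NOR ((w NOR w) NOR (z NOR z))) NOR (((w NOR w) NOR (z NOR z)) NOR ((w NOR w) NOR (z NOR z)))))) NOR (z NOR z))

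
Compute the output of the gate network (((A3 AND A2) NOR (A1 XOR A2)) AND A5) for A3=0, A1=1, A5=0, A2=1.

Substituting: (((0 AND 1) NOR (1 XOR 1)) AND 0)
= 0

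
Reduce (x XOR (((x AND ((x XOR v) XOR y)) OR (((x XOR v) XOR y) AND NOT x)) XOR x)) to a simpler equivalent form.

By XOR self-cancellation ((E XOR v) XOR v = E) then distribution ((E AND v) OR (E AND NOT v) = E):
= ((x XOR v) XOR y)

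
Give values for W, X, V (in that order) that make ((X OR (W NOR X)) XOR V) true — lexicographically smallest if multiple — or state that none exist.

W=0, X=0, V=0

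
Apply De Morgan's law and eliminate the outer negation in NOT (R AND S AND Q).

NOT R OR NOT S OR NOT Q
De Morgan's: NOT(AND of terms) = OR of negations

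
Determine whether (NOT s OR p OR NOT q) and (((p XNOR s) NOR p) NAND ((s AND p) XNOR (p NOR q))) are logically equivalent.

Yes, they are equivalent — the two output columns agree on all 8 assignments:
s | p | q | Expression 1 | Expression 2
---------------------------------------
0 | 0 | 0 | 1 | 1
0 | 0 | 1 | 1 | 1
0 | 1 | 0 | 1 | 1
0 | 1 | 1 | 1 | 1
1 | 0 | 0 | 1 | 1
1 | 0 | 1 | 0 | 0
1 | 1 | 0 | 1 | 1
1 | 1 | 1 | 1 | 1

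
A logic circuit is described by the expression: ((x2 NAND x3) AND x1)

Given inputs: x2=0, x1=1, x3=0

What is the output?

Substituting: ((0 NAND 0) AND 1)
= 1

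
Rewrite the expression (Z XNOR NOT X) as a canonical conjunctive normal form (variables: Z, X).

(Z OR X) AND (NOT Z OR NOT X)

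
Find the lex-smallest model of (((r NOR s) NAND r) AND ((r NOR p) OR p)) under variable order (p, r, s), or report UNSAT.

p=0, r=0, s=0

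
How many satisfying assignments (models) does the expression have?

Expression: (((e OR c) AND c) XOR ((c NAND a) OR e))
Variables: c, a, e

Satisfying assignments: (0,0,0), (0,0,1), (0,1,0), (0,1,1), (1,1,0)
Count: 5 out of 8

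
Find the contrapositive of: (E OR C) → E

Contrapositive: NOT E → NOT (E OR C)
Note: A statement and its contrapositive are logically equivalent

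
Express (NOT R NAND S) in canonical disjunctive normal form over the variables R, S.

(NOT R AND NOT S) OR (R AND NOT S) OR (R AND S)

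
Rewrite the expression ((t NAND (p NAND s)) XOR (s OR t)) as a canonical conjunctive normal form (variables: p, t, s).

(p OR t OR NOT s) AND (NOT p OR t OR NOT s) AND (NOT p OR NOT t OR NOT s)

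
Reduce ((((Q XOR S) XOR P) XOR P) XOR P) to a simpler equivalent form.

By XOR self-cancellation ((E XOR v) XOR v = E):
= ((Q XOR S) XOR P)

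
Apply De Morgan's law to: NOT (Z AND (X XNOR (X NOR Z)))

NOT Z OR NOT (X XNOR (X NOR Z))
De Morgan's: NOT(AND of terms) = OR of negations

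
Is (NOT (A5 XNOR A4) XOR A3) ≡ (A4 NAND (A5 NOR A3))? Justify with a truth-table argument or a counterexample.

No. Counterexample: with A3=0, A5=0, A4=0, Expression 1 = 0 but Expression 2 = 1.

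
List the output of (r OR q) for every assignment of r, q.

r | q | Output
--------------
0 | 0 | 0
0 | 1 | 1
1 | 0 | 1
1 | 1 | 1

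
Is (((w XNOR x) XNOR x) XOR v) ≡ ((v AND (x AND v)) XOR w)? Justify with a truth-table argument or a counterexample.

No. Counterexample: with w=0, v=1, x=0, Expression 1 = 1 but Expression 2 = 0.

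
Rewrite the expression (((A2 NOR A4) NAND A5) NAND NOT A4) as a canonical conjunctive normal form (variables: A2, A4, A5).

(A2 OR A4 OR A5) AND (NOT A2 OR A4 OR A5) AND (NOT A2 OR A4 OR NOT A5)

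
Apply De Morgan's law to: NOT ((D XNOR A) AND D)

NOT (D XNOR A) OR NOT D
De Morgan's: NOT(AND of terms) = OR of negations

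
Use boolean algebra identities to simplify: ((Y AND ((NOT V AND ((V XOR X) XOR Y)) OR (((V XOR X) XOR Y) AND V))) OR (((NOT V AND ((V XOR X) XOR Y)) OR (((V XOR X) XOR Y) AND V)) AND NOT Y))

By distribution ((E AND v) OR (E AND NOT v) = E) then distribution ((E AND v) OR (E AND NOT v) = E):
= ((V XOR X) XOR Y)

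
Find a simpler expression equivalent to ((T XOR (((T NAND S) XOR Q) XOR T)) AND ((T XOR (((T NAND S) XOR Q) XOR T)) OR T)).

By absorption (E AND (E OR v) = E) then XOR self-cancellation ((E XOR v) XOR v = E):
= ((T NAND S) XOR Q)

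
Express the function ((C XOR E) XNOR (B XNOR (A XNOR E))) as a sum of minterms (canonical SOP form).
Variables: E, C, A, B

Σm(0, 3, 5, 6, 8, 11, 13, 14) = (NOT E AND NOT C AND NOT A AND NOT B) OR (NOT E AND NOT C AND A AND B) OR (NOT E AND C AND NOT A AND B) OR (NOT E AND C AND A AND NOT B) OR (E AND NOT C AND NOT A AND NOT B) OR (E AND NOT C AND A AND B) OR (E AND C AND NOT A AND B) OR (E AND C AND A AND NOT B)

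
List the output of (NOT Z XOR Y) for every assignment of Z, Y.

Z | Y | Output
--------------
0 | 0 | 1
0 | 1 | 0
1 | 0 | 0
1 | 1 | 1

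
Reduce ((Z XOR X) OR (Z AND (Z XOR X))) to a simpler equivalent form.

By absorption (E OR (E AND v) = E):
= (Z XOR X)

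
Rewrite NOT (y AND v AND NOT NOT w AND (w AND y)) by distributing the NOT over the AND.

NOT y OR NOT v OR NOT w OR NOT (w AND y)
De Morgan's: NOT(AND of terms) = OR of negations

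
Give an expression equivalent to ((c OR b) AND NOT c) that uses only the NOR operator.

((((c NOR b) NOR (c NOR b)) NOR ((c NOR b) NOR (c NOR b))) NOR ((c NOR c) NOR (c NOR c)))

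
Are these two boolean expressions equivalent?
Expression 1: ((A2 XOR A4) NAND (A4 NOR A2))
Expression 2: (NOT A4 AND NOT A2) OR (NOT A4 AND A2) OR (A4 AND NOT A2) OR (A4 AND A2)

Yes, they are equivalent — the two output columns agree on all 4 assignments:
A4 | A2 | Expression 1 | Expression 2
-------------------------------------
0 | 0 | 1 | 1
0 | 1 | 1 | 1
1 | 0 | 1 | 1
1 | 1 | 1 | 1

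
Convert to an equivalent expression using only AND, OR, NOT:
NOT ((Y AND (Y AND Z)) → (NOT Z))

(Y AND (Y AND Z)) AND Z
(Negated implication: NOT(A → B) = A AND NOT B)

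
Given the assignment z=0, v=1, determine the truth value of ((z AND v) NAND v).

Substituting: ((0 AND 1) NAND 1)
= 1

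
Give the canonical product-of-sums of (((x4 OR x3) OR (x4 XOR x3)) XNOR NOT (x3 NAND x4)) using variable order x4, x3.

ΠM(1, 2) = (x4 OR NOT x3) AND (NOT x4 OR x3)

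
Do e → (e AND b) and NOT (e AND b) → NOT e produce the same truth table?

Yes, Contrapositive is always equivalent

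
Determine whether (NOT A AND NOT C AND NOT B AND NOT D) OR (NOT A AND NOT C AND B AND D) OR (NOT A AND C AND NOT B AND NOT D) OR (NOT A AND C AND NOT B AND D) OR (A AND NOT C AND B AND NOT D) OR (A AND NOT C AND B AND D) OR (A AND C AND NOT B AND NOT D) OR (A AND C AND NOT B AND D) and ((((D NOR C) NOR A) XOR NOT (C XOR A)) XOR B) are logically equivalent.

Yes, they are equivalent — the two output columns agree on all 16 assignments:
A | C | B | D | Expression 1 | Expression 2
-------------------------------------------
0 | 0 | 0 | 0 | 1 | 1
0 | 0 | 0 | 1 | 0 | 0
0 | 0 | 1 | 0 | 0 | 0
0 | 0 | 1 | 1 | 1 | 1
0 | 1 | 0 | 0 | 1 | 1
0 | 1 | 0 | 1 | 1 | 1
0 | 1 | 1 | 0 | 0 | 0
0 | 1 | 1 | 1 | 0 | 0
1 | 0 | 0 | 0 | 0 | 0
1 | 0 | 0 | 1 | 0 | 0
1 | 0 | 1 | 0 | 1 | 1
1 | 0 | 1 | 1 | 1 | 1
1 | 1 | 0 | 0 | 1 | 1
1 | 1 | 0 | 1 | 1 | 1
1 | 1 | 1 | 0 | 0 | 0
1 | 1 | 1 | 1 | 0 | 0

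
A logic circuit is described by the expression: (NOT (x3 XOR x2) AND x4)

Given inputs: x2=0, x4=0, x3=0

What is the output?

Substituting: (NOT (0 XOR 0) AND 0)
= 0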